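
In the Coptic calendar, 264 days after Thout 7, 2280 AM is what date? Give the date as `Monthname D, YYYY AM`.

JDN of Thout 7, 2280 AM = 2657441.
2657441 + 264 = 2657705.
JDN 2657705 in the Coptic calendar is Paoni 1, 2280 AM.

Paoni 1, 2280 AM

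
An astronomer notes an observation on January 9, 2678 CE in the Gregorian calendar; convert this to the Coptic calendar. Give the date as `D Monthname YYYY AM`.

Both dates share Julian Day Number 2699188; in the Coptic calendar that is 26 Koiak 2394 AM.

26 Koiak 2394 AM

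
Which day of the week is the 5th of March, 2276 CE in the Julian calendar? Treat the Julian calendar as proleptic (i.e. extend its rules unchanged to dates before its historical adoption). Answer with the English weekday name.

Monday

In the Gregorian calendar this is 20 March 2276 (JDN 2552431).
JDN 2552431 mod 7 = 0, and JDN 0 was a Monday, so this is a Monday.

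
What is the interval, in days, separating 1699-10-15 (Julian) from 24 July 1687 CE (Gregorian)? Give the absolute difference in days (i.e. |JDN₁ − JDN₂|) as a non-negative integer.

4476

JDN of the first date = 2341905.
JDN of the second date = 2337429.
|2337429 − 2341905| = 4476.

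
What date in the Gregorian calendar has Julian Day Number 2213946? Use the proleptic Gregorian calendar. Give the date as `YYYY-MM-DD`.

1349-06-23

JDN 2451545 is 1 Jan 2000; 2213946 is −237599 days from there.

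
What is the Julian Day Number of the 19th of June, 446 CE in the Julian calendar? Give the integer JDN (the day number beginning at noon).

1884129

In the proleptic Gregorian calendar the same day is 20 June 446.
JDN 2400001 is 17 November 1858 CE (Gregorian), MJD 0; the target day is −515872 days from there, so JDN = 1884129.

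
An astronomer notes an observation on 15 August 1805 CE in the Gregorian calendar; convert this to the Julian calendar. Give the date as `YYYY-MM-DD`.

For dates in this range the Gregorian date is 12 days ahead of the Julian.
15 August 1805 Gregorian − 12 days → 3 August 1805 Julian.

1805-08-03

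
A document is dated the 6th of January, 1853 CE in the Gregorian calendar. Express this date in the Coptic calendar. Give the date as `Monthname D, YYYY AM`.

Julian Day Number of the source date = 2397860.
Converting JDN 2397860 to the Coptic calendar gives 29 Koiak 1569 AM.

Koiak 29, 1569 AM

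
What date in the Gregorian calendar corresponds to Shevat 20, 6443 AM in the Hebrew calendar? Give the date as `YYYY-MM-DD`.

Both dates share Julian Day Number 2701044; in the Gregorian calendar that is 8 February 2683 CE.

2683-02-08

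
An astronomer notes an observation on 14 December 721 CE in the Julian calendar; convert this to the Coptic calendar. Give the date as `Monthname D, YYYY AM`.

The source date corresponds to 18 December 721 in the proleptic Gregorian calendar (JDN 1984751).
That day falls on 18 Koiak 438 AM in the Coptic calendar.

Koiak 18, 438 AM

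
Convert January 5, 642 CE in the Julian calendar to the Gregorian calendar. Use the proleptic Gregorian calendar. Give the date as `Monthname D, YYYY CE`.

January 8, 642 CE

At this point the Julian calendar is 3 days behind the Gregorian.
5 January 642 Julian + 3 days → 8 January 642 Gregorian.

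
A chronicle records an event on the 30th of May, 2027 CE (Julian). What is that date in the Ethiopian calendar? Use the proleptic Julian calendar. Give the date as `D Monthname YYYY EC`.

The source date corresponds to 12 June 2027 in the Gregorian calendar (JDN 2461569).
That day falls on 5 Sene 2019 EC in the Ethiopian calendar.

5 Sene 2019 EC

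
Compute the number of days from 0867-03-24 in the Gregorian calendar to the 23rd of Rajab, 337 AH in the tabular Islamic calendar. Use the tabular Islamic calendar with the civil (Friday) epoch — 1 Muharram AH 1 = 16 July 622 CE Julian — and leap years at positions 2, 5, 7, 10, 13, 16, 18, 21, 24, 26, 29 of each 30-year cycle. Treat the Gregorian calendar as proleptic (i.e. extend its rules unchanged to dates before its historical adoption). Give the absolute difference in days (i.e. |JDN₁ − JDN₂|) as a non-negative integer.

29898

JDN of the first date = 2037808.
JDN of the second date = 2067706.
|2067706 − 2037808| = 29898.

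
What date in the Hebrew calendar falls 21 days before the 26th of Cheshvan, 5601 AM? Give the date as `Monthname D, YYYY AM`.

JDN of the 26th of Cheshvan, 5601 AM = 2393432.
2393432 − 21 = 2393411.
JDN 2393411 in the Hebrew calendar is Cheshvan 5, 5601 AM.

Cheshvan 5, 5601 AM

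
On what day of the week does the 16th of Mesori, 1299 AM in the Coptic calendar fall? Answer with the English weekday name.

Friday

This is JDN 2299469 (19 August 1583 Gregorian).
2299469 ≡ 4 (mod 7); counting from Monday = 0 gives Friday.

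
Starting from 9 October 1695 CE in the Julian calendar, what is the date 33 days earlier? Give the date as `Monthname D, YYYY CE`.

JDN of 9 October 1695 CE = 2340438.
2340438 − 33 = 2340405.
JDN 2340405 in the Julian calendar is September 6, 1695 CE.

September 6, 1695 CE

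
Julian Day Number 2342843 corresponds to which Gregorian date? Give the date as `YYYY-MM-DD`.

1702-05-21

Counting from JDN 2299161 = 15 Oct 1582 gives an offset of 43682 days.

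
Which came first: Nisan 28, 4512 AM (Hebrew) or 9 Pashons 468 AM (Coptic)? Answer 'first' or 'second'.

first

Converting both to JDN: 1995833 vs 1995850; the smaller is the first.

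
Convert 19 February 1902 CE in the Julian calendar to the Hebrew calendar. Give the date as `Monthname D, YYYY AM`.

Julian Day Number of the source date = 2415813.
Converting JDN 2415813 to the Hebrew calendar gives 25 Adar I 5662 AM.

Adar I 25, 5662 AM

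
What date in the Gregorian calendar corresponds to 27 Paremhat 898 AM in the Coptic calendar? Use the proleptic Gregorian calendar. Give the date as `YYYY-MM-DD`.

Julian Day Number of the source date = 2152865.
Converting JDN 2152865 to the Gregorian calendar gives 30 March 1182 CE.

1182-03-30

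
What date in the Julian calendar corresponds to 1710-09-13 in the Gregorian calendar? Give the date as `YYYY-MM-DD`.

At this point the Julian calendar is 11 days behind the Gregorian.
13 September 1710 Gregorian − 11 days → 2 September 1710 Julian.

1710-09-02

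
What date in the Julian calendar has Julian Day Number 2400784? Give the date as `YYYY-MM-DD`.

JDN 2400784 is 8 January 1861 in the Gregorian calendar.
In the Julian calendar that day is 1860-12-27.

1860-12-27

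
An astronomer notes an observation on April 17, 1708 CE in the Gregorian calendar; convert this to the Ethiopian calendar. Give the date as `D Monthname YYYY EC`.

11 Miyazya 1700 EC

Both dates share Julian Day Number 2345001; in the Ethiopian calendar that is 11 Miyazya 1700 EC.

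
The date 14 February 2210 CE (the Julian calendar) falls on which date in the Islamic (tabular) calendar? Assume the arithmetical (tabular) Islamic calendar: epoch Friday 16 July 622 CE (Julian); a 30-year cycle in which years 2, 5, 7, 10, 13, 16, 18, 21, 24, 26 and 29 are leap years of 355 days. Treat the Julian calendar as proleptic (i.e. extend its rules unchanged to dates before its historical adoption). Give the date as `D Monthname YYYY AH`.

4 Jumada al-Awwal 1637 AH

The source date corresponds to 1 March 2210 in the Gregorian calendar (JDN 2528305).
That day falls on 4 Jumada al-Awwal 1637 AH in the tabular Islamic calendar.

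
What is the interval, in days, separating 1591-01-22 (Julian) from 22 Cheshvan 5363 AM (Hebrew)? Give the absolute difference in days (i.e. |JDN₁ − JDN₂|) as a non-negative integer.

First date → JDN 2302192; second date → JDN 2306488.
The interval is |2302192 − 2306488| = 4296 days.

4296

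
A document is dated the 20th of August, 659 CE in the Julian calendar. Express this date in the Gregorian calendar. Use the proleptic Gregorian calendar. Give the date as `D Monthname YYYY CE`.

At this point the Julian calendar is 3 days behind the Gregorian.
20 August 659 Julian + 3 days → 23 August 659 Gregorian.

23 August 659 CE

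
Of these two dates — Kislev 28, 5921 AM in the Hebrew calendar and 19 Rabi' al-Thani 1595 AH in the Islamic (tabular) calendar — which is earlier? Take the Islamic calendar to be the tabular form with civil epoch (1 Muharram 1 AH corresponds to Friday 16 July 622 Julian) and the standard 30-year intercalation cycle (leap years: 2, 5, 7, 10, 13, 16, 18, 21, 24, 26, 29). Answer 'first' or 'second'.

First date → JDN 2510345; second date → JDN 2513407.
JDN 2510345 < JDN 2513407, so the first date is earlier.

first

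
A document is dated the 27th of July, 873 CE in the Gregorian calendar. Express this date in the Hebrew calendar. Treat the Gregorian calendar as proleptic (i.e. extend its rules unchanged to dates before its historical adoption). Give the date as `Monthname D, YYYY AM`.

Av 25, 4633 AM

Both dates share Julian Day Number 2040125; in the Hebrew calendar that is 25 Av 4633 AM.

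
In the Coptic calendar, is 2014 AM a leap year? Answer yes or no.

2014 mod 4 = 2; in the Coptic calendar a year is leap when year mod 4 = 3, so it is a common year.

no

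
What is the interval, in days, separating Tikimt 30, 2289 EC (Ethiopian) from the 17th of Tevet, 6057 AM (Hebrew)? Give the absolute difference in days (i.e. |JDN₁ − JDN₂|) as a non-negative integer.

62

First date → JDN 2559972; second date → JDN 2560034.
The interval is |2559972 − 2560034| = 62 days.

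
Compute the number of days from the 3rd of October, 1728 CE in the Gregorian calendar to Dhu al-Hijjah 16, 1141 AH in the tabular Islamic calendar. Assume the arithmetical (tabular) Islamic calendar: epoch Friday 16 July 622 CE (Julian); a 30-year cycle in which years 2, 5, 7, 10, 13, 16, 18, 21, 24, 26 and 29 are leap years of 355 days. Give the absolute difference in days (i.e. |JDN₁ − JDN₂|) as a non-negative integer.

First date → JDN 2352475; second date → JDN 2352758.
The interval is |2352475 − 2352758| = 283 days.

283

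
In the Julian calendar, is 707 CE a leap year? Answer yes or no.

no

707 mod 4 = 3, so it is a common year in the Julian calendar.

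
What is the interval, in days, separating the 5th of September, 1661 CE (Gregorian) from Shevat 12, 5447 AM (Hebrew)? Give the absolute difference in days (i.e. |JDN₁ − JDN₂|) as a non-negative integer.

First date → JDN 2327976; second date → JDN 2337250.
The interval is |2327976 − 2337250| = 9274 days.

9274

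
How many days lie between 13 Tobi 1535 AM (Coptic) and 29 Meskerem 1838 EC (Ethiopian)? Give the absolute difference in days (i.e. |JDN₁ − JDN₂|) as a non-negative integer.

9758

JDN of the first date = 2385455.
JDN of the second date = 2395213.
|2395213 − 2385455| = 9758.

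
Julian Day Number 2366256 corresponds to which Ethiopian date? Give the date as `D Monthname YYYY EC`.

The Gregorian equivalent of JDN 2366256 is 27 June 1766.
In the Ethiopian calendar that day is 22 Sene 1758 EC.

22 Sene 1758 EC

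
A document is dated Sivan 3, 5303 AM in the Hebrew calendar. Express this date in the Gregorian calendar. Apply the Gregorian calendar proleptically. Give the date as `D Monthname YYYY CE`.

Julian Day Number of the source date = 2284764.
Converting JDN 2284764 to the Gregorian calendar gives 16 May 1543 CE.

16 May 1543 CE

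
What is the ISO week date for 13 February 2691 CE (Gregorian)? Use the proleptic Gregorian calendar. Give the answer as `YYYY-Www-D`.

The weekday is Friday (ISO weekday 5).
That Friday belongs to ISO week 7 of ISO year 2691.

2691-W07-5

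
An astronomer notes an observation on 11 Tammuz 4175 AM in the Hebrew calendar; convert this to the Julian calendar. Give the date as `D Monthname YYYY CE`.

4 July 415 CE

The source date corresponds to 5 July 415 in the proleptic Gregorian calendar (JDN 1872821).
That day falls on 4 July 415 CE in the Julian calendar.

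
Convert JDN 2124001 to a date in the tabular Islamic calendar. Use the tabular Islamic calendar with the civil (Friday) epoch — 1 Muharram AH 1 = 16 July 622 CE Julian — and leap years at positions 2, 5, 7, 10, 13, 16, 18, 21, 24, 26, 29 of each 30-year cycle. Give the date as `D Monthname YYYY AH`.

The proleptic Gregorian equivalent of JDN 2124001 is 21 March 1103.
In the tabular Islamic calendar that day is 3 Jumada al-Thani 496 AH.

3 Jumada al-Thani 496 AH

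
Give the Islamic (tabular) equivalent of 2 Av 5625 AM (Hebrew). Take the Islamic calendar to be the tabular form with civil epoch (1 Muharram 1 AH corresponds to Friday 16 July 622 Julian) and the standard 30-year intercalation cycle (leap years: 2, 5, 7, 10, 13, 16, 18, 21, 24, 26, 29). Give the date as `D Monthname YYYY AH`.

Julian Day Number of the source date = 2402443.
Converting JDN 2402443 to the tabular Islamic calendar gives 1 Rabi' al-Awwal 1282 AH.

1 Rabi' al-Awwal 1282 AH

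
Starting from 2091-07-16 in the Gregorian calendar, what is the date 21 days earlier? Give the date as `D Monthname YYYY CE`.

25 June 2091 CE

The starting date is JDN 2484979; 2484979 − 21 = 2484958.
JDN 2484958 corresponds to 25 June 2091 CE.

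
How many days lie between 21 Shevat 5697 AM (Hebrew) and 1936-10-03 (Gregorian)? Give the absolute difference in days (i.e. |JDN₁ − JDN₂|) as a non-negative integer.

122

JDN of the first date = 2428567.
JDN of the second date = 2428445.
|2428445 − 2428567| = 122.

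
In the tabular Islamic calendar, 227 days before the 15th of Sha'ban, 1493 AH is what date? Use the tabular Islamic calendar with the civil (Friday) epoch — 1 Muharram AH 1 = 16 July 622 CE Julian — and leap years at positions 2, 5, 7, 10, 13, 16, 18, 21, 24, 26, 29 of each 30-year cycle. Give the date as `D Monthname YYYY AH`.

24 Dhu al-Hijjah 1492 AH

Counting 227 days back from JDN 2477376 reaches JDN 2477149, which is 24 Dhu al-Hijjah 1492 AH.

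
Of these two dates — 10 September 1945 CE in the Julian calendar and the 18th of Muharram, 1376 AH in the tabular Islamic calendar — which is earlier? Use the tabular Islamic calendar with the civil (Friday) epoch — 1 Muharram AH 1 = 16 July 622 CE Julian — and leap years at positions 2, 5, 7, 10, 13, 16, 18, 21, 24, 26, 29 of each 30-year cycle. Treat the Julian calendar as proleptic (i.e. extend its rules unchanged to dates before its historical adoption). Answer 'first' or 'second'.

first

The two dates have Julian Day Numbers 2431722 and 2435711 respectively.
Since 2431722 < 2435711, the first date comes first.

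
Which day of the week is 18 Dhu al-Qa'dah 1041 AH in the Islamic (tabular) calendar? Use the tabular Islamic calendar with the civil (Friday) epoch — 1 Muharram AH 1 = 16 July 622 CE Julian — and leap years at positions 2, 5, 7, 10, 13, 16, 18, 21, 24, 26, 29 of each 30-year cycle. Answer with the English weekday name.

Equivalently 6 June 1632 Gregorian, JDN 2317293.
JDN 2317293 mod 7 = 6, and JDN 0 was a Monday, so this is a Sunday.

Sunday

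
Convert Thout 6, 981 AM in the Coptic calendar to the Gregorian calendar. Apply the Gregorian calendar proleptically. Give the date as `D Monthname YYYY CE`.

Julian Day Number of the source date = 2182980.
Converting JDN 2182980 to the Gregorian calendar gives 10 September 1264 CE.

10 September 1264 CE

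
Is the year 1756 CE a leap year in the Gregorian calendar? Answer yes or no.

yes

1756 is divisible by 4 and not by 100, so it is a leap year.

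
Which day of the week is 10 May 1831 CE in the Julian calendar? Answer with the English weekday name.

Sunday

In the Gregorian calendar this is 22 May 1831 (JDN 2389960).
JDN 2389960 mod 7 = 6, and JDN 0 was a Monday, so this is a Sunday.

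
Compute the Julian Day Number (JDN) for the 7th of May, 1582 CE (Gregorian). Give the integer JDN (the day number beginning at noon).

2299000

JDN 2451545 is 1 January 2000 CE (Gregorian); the target day is −152545 days from there, so JDN = 2299000.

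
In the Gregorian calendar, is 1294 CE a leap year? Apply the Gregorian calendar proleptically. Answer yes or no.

1294 is not divisible by 4, so it is a common year.

no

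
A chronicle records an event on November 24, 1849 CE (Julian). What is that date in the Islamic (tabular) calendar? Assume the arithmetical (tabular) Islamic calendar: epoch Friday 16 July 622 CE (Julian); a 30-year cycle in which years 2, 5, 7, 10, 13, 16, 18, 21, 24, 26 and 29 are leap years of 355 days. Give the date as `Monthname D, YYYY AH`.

Julian Day Number of the source date = 2396733.
Converting JDN 2396733 to the tabular Islamic calendar gives 20 Muharram 1266 AH.

Muharram 20, 1266 AH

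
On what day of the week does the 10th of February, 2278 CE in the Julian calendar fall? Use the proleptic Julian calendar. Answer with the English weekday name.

Monday

Equivalently 25 February 2278 Gregorian, JDN 2553138.
Since JDN mod 7 = 0 (0 = Monday), the day is Monday.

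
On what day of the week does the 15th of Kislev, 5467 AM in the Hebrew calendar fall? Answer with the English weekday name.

Equivalently 21 November 1706 Gregorian, JDN 2344488.
2344488 ≡ 6 (mod 7); counting from Monday = 0 gives Sunday.

Sunday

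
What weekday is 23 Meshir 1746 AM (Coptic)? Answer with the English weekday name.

Saturday

Equivalently 2 March 2030 Gregorian, JDN 2462563.
2462563 ≡ 5 (mod 7); counting from Monday = 0 gives Saturday.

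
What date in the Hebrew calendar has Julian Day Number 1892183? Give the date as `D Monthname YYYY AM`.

The proleptic Gregorian equivalent of JDN 1892183 is 8 July 468.
In the Hebrew calendar that day is 2 Av 4228 AM.

2 Av 4228 AM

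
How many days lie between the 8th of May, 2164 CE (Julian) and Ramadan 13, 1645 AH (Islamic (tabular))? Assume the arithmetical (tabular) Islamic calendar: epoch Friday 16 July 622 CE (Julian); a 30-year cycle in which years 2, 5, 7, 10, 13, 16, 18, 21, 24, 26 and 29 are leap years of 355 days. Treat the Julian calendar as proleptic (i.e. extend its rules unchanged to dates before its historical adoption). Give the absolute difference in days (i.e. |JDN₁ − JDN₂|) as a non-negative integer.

JDN of the first date = 2511587.
JDN of the second date = 2531267.
|2531267 − 2511587| = 19680.

19680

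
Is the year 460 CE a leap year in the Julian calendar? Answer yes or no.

yes

460 mod 4 = 0, so it is a leap year in the Julian calendar.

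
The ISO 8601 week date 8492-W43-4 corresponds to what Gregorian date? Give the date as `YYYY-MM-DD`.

8492-10-23

ISO week 1 of 8492 is the week containing the first Thursday of 8492.
Week 43, day 4 (Thursday) lands on 8492-10-23.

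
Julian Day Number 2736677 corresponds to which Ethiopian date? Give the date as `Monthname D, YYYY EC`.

Nehase 19, 2772 EC

JDN 2736677 is 31 August 2780 in the Gregorian calendar.
In the Ethiopian calendar that day is Nehase 19, 2772 EC.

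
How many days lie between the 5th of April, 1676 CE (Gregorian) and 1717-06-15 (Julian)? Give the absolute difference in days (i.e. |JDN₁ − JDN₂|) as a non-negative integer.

15056

JDN of the first date = 2333302.
JDN of the second date = 2348358.
|2348358 − 2333302| = 15056.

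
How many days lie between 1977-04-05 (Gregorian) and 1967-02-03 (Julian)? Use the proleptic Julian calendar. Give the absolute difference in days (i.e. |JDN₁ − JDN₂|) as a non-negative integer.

3701

First date → JDN 2443239; second date → JDN 2439538.
The interval is |2443239 − 2439538| = 3701 days.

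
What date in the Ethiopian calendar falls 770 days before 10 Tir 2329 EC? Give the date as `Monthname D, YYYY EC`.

The starting date is JDN 2574652; 2574652 − 770 = 2573882.
JDN 2573882 corresponds to Tahsas 1, 2327 EC.

Tahsas 1, 2327 EC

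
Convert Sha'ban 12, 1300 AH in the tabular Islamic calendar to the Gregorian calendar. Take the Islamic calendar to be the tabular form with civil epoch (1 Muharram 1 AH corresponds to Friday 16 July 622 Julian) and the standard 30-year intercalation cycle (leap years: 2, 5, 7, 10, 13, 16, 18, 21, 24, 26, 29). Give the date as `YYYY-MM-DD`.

1883-06-18

Julian Day Number of the source date = 2408980.
Converting JDN 2408980 to the Gregorian calendar gives 18 June 1883 CE.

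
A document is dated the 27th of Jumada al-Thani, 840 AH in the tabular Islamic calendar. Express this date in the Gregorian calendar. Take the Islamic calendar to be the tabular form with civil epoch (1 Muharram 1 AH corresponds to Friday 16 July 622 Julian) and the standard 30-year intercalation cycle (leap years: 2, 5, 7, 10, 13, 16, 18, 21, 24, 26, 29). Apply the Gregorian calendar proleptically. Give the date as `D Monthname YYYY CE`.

Both dates share Julian Day Number 2245928; in the Gregorian calendar that is 15 January 1437 CE.

15 January 1437 CE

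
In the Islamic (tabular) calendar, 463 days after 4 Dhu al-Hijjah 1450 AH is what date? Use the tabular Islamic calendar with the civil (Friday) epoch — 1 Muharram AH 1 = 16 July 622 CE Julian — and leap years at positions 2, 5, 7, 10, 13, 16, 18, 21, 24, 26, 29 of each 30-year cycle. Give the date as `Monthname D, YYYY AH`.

Rabi' al-Awwal 24, 1452 AH

JDN of 4 Dhu al-Hijjah 1450 AH = 2462245.
2462245 + 463 = 2462708.
JDN 2462708 in the tabular Islamic calendar is Rabi' al-Awwal 24, 1452 AH.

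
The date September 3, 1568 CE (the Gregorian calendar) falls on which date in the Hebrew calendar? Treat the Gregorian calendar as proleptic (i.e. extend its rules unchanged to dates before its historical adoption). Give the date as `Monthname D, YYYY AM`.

Both dates share Julian Day Number 2294006; in the Hebrew calendar that is 30 Av 5328 AM.

Av 30, 5328 AM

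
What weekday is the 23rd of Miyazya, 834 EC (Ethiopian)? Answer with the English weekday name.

This is JDN 2028706 (22 April 842 Gregorian).
JDN 2028706 mod 7 = 1, and JDN 0 was a Monday, so this is a Tuesday.

Tuesday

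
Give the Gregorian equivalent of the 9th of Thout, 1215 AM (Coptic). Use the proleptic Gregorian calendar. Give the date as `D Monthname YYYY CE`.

Both dates share Julian Day Number 2268451; in the Gregorian calendar that is 15 September 1498 CE.

15 September 1498 CE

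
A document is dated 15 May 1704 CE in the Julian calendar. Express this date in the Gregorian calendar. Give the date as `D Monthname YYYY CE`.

26 May 1704 CE

For dates in this range the Gregorian date is 11 days ahead of the Julian.
15 May 1704 Julian + 11 days → 26 May 1704 Gregorian.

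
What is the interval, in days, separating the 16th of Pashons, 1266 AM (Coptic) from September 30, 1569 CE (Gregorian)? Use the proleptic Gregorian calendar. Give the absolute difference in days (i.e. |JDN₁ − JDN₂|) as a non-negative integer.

7072

First date → JDN 2287326; second date → JDN 2294398.
The interval is |2287326 − 2294398| = 7072 days.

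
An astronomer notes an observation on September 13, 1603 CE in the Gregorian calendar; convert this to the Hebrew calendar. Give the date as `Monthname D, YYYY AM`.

Julian Day Number of the source date = 2306799.
Converting JDN 2306799 to the Hebrew calendar gives 8 Tishrei 5364 AM.

Tishrei 8, 5364 AM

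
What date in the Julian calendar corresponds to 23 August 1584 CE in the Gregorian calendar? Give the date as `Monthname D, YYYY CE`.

For dates in this range the Gregorian date is 10 days ahead of the Julian.
23 August 1584 Gregorian − 10 days → 13 August 1584 Julian.

August 13, 1584 CE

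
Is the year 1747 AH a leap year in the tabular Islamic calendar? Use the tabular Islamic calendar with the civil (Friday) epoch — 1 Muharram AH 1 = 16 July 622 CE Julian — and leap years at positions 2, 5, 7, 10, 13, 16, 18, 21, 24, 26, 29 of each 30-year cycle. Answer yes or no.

yes

Year 1747 AH is year 7 of its 30-year cycle; leap positions are 2, 5, 7, 10, 13, 16, 18, 21, 24, 26, 29, so it is a leap year (355 days).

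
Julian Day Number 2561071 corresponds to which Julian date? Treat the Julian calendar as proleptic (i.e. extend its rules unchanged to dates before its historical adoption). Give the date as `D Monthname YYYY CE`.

31 October 2299 CE

The Gregorian equivalent of JDN 2561071 is 15 November 2299.
In the Julian calendar that day is 31 October 2299 CE.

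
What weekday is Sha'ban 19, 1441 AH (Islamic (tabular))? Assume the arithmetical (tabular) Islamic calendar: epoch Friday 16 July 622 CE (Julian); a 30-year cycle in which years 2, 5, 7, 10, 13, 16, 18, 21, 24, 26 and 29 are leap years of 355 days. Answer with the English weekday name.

Monday

This is JDN 2458953 (13 April 2020 Gregorian).
2458953 ≡ 0 (mod 7); counting from Monday = 0 gives Monday.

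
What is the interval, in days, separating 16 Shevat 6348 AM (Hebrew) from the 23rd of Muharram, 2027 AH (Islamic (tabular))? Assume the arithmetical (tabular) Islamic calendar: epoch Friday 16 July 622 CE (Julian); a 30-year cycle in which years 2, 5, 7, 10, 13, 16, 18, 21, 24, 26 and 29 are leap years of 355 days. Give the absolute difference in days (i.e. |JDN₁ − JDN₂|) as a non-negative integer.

66

JDN of the first date = 2666343.
JDN of the second date = 2666409.
|2666409 − 2666343| = 66.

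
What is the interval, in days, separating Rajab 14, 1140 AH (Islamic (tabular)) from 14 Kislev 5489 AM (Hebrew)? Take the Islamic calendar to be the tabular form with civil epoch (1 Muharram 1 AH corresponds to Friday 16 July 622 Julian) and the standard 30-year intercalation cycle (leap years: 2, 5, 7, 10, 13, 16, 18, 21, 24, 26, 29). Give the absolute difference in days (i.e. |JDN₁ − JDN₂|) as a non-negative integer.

First date → JDN 2352254; second date → JDN 2352519.
The interval is |2352254 − 2352519| = 265 days.

265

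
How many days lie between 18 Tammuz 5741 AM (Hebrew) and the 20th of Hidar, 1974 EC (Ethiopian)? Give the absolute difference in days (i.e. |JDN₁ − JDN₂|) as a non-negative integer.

132

JDN of the first date = 2444806.
JDN of the second date = 2444938.
|2444938 − 2444806| = 132.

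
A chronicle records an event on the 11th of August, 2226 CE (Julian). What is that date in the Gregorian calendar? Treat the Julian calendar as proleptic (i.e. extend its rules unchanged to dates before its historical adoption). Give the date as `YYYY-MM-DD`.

2226-08-26

For dates in this range the Gregorian date is 15 days ahead of the Julian.
11 August 2226 Julian + 15 days → 26 August 2226 Gregorian.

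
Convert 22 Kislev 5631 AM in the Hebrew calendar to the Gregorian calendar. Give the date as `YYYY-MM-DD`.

Both dates share Julian Day Number 2404413; in the Gregorian calendar that is 16 December 1870 CE.

1870-12-16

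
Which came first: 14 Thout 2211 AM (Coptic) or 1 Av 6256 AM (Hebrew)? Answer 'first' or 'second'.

first

Converting both to JDN: 2632245 vs 2632898; the smaller is the first.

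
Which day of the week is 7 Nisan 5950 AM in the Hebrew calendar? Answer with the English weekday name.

Monday

This is JDN 2521043 (12 April 2190 Gregorian).
Since JDN mod 7 = 0 (0 = Monday), the day is Monday.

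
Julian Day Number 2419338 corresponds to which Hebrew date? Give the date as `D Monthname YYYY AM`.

6 Cheshvan 5672 AM

The Gregorian equivalent of JDN 2419338 is 28 October 1911.
In the Hebrew calendar that day is 6 Cheshvan 5672 AM.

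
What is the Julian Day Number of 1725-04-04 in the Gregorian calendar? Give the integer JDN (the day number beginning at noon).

2351197

JDN 2299161 is 15 October 1582 CE (Gregorian); the target day is +52036 days from there, so JDN = 2351197.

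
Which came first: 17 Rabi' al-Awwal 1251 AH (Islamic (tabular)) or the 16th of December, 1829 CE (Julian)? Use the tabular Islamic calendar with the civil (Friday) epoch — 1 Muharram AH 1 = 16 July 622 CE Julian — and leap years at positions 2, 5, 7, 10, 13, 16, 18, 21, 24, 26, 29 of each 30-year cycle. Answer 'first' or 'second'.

second

The two dates have Julian Day Numbers 2391473 and 2389450 respectively.
Since 2389450 < 2391473, the second date comes first.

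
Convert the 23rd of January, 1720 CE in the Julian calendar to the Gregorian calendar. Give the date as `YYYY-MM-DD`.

At this point the Julian calendar is 11 days behind the Gregorian.
23 January 1720 Julian + 11 days → 3 February 1720 Gregorian.

1720-02-03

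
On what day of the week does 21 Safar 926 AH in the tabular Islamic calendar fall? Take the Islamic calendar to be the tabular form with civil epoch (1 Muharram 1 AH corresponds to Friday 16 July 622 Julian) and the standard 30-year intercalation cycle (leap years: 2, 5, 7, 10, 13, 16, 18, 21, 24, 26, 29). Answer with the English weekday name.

In the proleptic Gregorian calendar this is 21 February 1520 (JDN 2276279).
2276279 ≡ 5 (mod 7); counting from Monday = 0 gives Saturday.

Saturday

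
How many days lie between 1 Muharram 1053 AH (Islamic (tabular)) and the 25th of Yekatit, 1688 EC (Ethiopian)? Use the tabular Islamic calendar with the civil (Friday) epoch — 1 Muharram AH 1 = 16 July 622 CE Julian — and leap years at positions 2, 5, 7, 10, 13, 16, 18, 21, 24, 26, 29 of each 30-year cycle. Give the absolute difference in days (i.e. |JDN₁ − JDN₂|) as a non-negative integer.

19338

JDN of the first date = 2321234.
JDN of the second date = 2340572.
|2340572 − 2321234| = 19338.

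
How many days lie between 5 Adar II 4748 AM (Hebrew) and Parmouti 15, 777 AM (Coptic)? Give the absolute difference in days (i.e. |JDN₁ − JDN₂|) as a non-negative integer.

26707

JDN of the first date = 2081981.
JDN of the second date = 2108688.
|2108688 − 2081981| = 26707.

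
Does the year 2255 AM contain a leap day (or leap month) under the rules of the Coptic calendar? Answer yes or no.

2255 mod 4 = 3; in the Coptic calendar a year is leap when year mod 4 = 3, so it is a leap year.

yes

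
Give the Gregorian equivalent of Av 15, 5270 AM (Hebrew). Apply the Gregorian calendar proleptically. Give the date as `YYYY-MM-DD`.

1510-08-01

Julian Day Number of the source date = 2272788.
Converting JDN 2272788 to the Gregorian calendar gives 1 August 1510 CE.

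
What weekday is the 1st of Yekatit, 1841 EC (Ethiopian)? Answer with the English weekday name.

Wednesday

This is JDN 2396431 (7 February 1849 Gregorian).
Since JDN mod 7 = 2 (0 = Monday), the day is Wednesday.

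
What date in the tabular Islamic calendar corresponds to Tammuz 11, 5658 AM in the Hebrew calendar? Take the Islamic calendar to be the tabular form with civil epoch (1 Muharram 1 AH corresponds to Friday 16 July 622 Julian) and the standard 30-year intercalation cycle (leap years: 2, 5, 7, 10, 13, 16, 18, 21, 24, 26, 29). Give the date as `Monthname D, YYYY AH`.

Both dates share Julian Day Number 2414472; in the tabular Islamic calendar that is 11 Safar 1316 AH.

Safar 11, 1316 AH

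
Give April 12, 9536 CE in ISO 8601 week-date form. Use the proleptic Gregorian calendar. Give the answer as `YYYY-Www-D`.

9536-W15-7

The weekday is Sunday (ISO weekday 7).
That Sunday belongs to ISO week 15 of ISO year 9536.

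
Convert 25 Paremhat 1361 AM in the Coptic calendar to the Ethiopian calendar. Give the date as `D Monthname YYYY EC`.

25 Megabit 1637 EC

The source date corresponds to 31 March 1645 in the Gregorian calendar (JDN 2321974).
That day falls on 25 Megabit 1637 EC in the Ethiopian calendar.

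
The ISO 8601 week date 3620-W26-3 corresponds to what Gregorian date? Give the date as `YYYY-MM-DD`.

ISO week 1 of 3620 is the week containing the first Thursday of 3620.
Week 26, day 3 (Wednesday) lands on 3620-06-24.

3620-06-24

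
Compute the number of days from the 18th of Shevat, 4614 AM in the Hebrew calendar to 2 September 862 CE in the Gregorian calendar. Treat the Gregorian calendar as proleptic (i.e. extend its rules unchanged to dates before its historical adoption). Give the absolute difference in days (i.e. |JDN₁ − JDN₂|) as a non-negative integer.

3143

JDN of the first date = 2033001.
JDN of the second date = 2036144.
|2036144 − 2033001| = 3143.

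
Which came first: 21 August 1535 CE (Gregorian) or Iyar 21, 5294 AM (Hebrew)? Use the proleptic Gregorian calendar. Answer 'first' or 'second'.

second

First date → JDN 2281939; second date → JDN 2281477.
JDN 2281477 < JDN 2281939, so the second date is earlier.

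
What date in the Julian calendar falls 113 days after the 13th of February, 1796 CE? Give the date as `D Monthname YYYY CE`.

5 June 1796 CE

The starting date is JDN 2377090; 2377090 + 113 = 2377203.
JDN 2377203 corresponds to 5 June 1796 CE.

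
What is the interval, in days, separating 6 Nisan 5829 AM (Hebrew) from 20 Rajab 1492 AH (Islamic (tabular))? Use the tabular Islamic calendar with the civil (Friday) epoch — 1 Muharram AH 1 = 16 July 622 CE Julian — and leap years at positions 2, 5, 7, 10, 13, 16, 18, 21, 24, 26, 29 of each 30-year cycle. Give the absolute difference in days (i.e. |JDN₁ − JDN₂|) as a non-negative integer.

163

First date → JDN 2476834; second date → JDN 2476997.
The interval is |2476834 − 2476997| = 163 days.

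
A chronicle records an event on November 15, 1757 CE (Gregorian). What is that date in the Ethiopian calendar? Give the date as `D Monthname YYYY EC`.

Julian Day Number of the source date = 2363110.
Converting JDN 2363110 to the Ethiopian calendar gives 8 Hidar 1750 EC.

8 Hidar 1750 EC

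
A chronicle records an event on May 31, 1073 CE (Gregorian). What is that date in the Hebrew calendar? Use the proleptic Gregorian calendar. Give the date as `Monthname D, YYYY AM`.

Julian Day Number of the source date = 2113116.
Converting JDN 2113116 to the Hebrew calendar gives 16 Sivan 4833 AM.

Sivan 16, 4833 AM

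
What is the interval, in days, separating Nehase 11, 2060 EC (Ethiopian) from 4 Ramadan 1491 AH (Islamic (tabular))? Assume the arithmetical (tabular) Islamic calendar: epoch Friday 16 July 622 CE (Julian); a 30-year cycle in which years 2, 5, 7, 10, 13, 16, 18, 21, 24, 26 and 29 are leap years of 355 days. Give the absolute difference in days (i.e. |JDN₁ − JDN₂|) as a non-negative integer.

JDN of the first date = 2476611.
JDN of the second date = 2476685.
|2476685 − 2476611| = 74.

74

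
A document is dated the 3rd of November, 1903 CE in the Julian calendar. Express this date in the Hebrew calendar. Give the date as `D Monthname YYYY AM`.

The source date corresponds to 16 November 1903 in the Gregorian calendar (JDN 2416435).
That day falls on 26 Cheshvan 5664 AM in the Hebrew calendar.

26 Cheshvan 5664 AM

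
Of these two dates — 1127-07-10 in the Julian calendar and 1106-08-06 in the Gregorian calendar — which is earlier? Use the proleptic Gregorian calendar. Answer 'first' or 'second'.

First date → JDN 2132885; second date → JDN 2125235.
JDN 2125235 < JDN 2132885, so the second date is earlier.

second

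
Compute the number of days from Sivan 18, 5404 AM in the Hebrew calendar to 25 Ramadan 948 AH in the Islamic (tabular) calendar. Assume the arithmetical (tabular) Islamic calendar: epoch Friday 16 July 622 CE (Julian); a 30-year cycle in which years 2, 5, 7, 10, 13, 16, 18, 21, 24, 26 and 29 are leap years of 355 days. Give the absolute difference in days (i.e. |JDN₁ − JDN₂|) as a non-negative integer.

37407

First date → JDN 2321692; second date → JDN 2284285.
The interval is |2321692 − 2284285| = 37407 days.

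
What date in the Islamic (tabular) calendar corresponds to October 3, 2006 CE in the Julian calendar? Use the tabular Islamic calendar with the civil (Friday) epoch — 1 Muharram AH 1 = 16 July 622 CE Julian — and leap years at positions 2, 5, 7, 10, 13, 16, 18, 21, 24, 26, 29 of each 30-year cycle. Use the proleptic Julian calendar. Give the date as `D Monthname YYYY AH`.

Both dates share Julian Day Number 2454025; in the tabular Islamic calendar that is 23 Ramadan 1427 AH.

23 Ramadan 1427 AH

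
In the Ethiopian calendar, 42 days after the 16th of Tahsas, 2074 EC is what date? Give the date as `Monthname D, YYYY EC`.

Tir 28, 2074 EC

JDN of the 16th of Tahsas, 2074 EC = 2481489.
2481489 + 42 = 2481531.
JDN 2481531 in the Ethiopian calendar is Tir 28, 2074 EC.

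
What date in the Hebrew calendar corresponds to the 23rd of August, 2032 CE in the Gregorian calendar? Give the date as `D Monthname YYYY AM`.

16 Elul 5792 AM

Julian Day Number of the source date = 2463468.
Converting JDN 2463468 to the Hebrew calendar gives 16 Elul 5792 AM.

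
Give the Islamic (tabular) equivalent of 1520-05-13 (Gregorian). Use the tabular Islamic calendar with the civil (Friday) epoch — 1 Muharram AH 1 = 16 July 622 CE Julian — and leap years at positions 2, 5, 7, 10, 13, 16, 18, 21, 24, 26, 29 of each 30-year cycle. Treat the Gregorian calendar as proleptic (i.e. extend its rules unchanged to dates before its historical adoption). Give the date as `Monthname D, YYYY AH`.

Jumada al-Awwal 15, 926 AH

Julian Day Number of the source date = 2276361.
Converting JDN 2276361 to the tabular Islamic calendar gives 15 Jumada al-Awwal 926 AH.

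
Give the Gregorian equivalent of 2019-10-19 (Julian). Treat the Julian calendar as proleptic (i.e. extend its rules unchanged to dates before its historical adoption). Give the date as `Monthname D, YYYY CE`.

November 1, 2019 CE

The Julian–Gregorian offset here is 13 days (Julian trailing).
19 October 2019 Julian + 13 days → 1 November 2019 Gregorian.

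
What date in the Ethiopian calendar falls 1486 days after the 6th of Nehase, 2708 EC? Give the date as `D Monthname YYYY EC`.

1 Pagume 2712 EC

The starting date is JDN 2713288; 2713288 + 1486 = 2714774.
JDN 2714774 corresponds to 1 Pagume 2712 EC.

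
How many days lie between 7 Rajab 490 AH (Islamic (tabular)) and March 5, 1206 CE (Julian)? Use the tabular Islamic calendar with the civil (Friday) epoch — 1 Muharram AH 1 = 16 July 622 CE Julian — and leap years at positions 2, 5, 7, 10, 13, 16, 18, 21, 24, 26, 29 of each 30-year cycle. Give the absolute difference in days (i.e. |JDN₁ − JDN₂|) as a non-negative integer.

39705

JDN of the first date = 2121908.
JDN of the second date = 2161613.
|2161613 − 2121908| = 39705.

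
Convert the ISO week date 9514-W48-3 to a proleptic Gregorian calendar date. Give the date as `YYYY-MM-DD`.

9514-11-25

ISO week 1 of 9514 is the week containing the first Thursday of 9514.
Week 48, day 3 (Wednesday) lands on 9514-11-25.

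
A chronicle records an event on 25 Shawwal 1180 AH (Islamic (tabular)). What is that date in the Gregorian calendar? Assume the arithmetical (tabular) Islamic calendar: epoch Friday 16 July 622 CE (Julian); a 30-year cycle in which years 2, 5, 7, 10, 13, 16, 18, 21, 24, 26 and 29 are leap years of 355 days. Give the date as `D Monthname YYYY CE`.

26 March 1767 CE

Both dates share Julian Day Number 2366528; in the Gregorian calendar that is 26 March 1767 CE.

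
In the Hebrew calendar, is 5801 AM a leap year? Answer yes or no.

Hebrew year 5801 is year 6 of its 19-year Metonic cycle; leap years are at positions 3, 6, 8, 11, 14, 17, 19, so it is a leap year (13 months).

yes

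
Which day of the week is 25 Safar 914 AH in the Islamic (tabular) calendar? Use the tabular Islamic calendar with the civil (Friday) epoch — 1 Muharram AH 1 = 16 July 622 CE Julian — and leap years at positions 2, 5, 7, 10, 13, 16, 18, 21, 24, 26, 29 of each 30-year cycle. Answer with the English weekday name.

In the proleptic Gregorian calendar this is 5 July 1508 (JDN 2272031).
Since JDN mod 7 = 6 (0 = Monday), the day is Sunday.

Sunday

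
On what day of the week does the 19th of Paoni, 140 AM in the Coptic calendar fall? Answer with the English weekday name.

Friday

Equivalently 14 June 424 Gregorian, JDN 1876088.
Since JDN mod 7 = 4 (0 = Monday), the day is Friday.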